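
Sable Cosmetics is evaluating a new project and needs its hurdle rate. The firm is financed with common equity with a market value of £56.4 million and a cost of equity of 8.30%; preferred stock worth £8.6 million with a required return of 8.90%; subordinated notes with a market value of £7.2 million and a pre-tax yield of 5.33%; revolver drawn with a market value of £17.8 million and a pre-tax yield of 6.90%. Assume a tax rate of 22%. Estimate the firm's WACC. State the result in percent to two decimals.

7.45%

Total capital V = 56.4 + 8.6 + 7.2 + 17.8 = 90.
Equity: weight = 56.4/90 = 0.6267; cost = 8.3%.
Preferred: weight = 8.6/90 = 0.0956; cost = 8.9%.
Subordinated notes: weight = 7.2/90 = 0.0800; after-tax cost = 5.33% × (1 − 22%) = 4.1574%.
Revolver drawn: weight = 17.8/90 = 0.1978; after-tax cost = 6.9% × (1 − 22%) = 5.3820%.
WACC = 0.6267 × 8.3000% + 0.0956 × 8.9000% + 0.0800 × 4.1574% + 0.1978 × 5.3820% = 7.4488%.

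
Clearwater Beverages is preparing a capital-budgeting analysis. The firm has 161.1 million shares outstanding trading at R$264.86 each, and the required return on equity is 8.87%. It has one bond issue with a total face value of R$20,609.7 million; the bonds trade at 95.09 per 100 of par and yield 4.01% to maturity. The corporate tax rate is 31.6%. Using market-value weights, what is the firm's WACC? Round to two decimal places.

Market value of equity E = 264.86 × 161.1m = 42668.946m. Market value of debt D = 20609.7m × 95.09/100 = 19597.76373m.
Total capital V = 42668.946 + 19597.76373 = 62266.70973.
Equity: weight = 42668.946/62266.70973 = 0.6853; cost = 8.87%.
Bonds outstanding: weight = 19597.76373/62266.70973 = 0.3147; after-tax cost = 4.01% × (1 − 31.6%) = 2.7428%.
WACC = 0.6853 × 8.8700% + 0.3147 × 2.7428% = 6.9415%.

6.94%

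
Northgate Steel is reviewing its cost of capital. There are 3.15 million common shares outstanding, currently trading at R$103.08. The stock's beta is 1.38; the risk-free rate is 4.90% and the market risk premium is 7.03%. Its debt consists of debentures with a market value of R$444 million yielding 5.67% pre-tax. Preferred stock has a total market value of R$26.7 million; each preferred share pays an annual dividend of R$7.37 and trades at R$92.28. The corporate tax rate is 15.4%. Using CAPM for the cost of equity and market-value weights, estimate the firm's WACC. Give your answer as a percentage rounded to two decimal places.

Cost of equity via CAPM: Re = 4.9% + 1.38 × 7.03% = 14.6014%.
Cost of preferred: Rp = 7.37 / 92.28 = 7.9866%.
Market value of equity E = 103.08 × 3.15m = 324.702m.
Total capital V = 324.702 + 26.7 + 444 = 795.402.
Equity: weight = 324.702/795.402 = 0.4082; cost = 14.6014%.
Preferred: weight = 26.7/795.402 = 0.0336; cost = 7.9866%.
Debentures: weight = 444/795.402 = 0.5582; after-tax cost = 5.67% × (1 − 15.4%) = 4.7968%.
WACC = 0.4082 × 14.6014% + 0.0336 × 7.9866% + 0.5582 × 4.7968% = 8.9064%.

8.91%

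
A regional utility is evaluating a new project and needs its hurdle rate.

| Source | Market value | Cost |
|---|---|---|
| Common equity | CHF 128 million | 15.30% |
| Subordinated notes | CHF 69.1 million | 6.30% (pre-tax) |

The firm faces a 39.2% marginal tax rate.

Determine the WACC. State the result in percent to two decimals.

11.28%

Total capital V = 128 + 69.1 = 197.1.
Equity: weight = 128/197.1 = 0.6494; cost = 15.3%.
Subordinated notes: weight = 69.1/197.1 = 0.3506; after-tax cost = 6.3% × (1 − 39.2%) = 3.8304%.
WACC = 0.6494 × 15.3000% + 0.3506 × 3.8304% = 11.2789%.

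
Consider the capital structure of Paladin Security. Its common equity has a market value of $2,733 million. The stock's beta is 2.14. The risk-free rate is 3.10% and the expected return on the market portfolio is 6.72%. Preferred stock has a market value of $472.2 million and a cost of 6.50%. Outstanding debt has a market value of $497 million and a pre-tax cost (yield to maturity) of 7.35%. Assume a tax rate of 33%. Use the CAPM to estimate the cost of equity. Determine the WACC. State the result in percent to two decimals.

9.50%

Market risk premium = 6.72% − 3.1% = 3.62%.
Cost of equity via CAPM: Re = 3.1% + 2.14 × 3.62% = 10.8468%.
Total capital V = 2733 + 472.2 + 497 = 3702.2.
Equity: weight = 2733/3702.2 = 0.7382; cost = 10.8468%.
Preferred: weight = 472.2/3702.2 = 0.1275; cost = 6.5%.
Debt: weight = 497/3702.2 = 0.1342; after-tax cost = 7.35% × (1 − 33%) = 4.9245%.
WACC = 0.7382 × 10.8468% + 0.1275 × 6.5000% + 0.1342 × 4.9245% = 9.4973%.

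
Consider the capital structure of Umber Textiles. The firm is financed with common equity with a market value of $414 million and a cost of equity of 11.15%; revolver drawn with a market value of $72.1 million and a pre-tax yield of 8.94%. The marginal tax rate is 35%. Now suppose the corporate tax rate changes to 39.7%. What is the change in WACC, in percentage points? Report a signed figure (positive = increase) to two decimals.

Current WACC:
Total capital V = 414 + 72.1 = 486.1.
Equity: weight = 414/486.1 = 0.8517; cost = 11.15%.
Revolver drawn: weight = 72.1/486.1 = 0.1483; after-tax cost = 8.94% × (1 − 35%) = 5.8110%.
WACC = 0.8517 × 11.1500% + 0.1483 × 5.8110% = 10.3581%.
After the change:
Total capital V = 414 + 72.1 = 486.1.
Equity: weight = 414/486.1 = 0.8517; cost = 11.15%.
Revolver drawn: weight = 72.1/486.1 = 0.1483; after-tax cost = 8.94% × (1 − 39.7%) = 5.3908%.
WACC = 0.8517 × 11.1500% + 0.1483 × 5.3908% = 10.2958%.
Change in WACC = 10.2958% − 10.3581% = -0.0623 pp.

-0.06 pp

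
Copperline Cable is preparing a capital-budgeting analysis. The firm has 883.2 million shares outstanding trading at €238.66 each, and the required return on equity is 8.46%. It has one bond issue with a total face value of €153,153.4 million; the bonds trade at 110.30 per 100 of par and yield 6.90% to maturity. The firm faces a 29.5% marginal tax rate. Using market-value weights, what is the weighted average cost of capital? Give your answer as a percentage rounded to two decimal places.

Market value of equity E = 238.66 × 883.2m = 210784.512m. Market value of debt D = 153153.4m × 110.3/100 = 168928.2002m.
Total capital V = 210784.512 + 168928.2002 = 379712.7122.
Equity: weight = 210784.512/379712.7122 = 0.5551; cost = 8.46%.
Bonds outstanding: weight = 168928.2002/379712.7122 = 0.4449; after-tax cost = 6.9% × (1 − 29.5%) = 4.8645%.
WACC = 0.5551 × 8.4600% + 0.4449 × 4.8645% = 6.8604%.

6.86%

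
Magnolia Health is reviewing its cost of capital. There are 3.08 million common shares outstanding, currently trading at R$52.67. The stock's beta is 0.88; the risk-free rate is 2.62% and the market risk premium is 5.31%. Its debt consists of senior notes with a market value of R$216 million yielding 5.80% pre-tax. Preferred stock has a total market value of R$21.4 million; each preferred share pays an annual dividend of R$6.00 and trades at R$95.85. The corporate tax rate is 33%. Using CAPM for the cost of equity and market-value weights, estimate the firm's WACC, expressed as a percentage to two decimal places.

5.40%

Cost of equity via CAPM: Re = 2.62% + 0.88 × 5.31% = 7.2928%.
Cost of preferred: Rp = 6.0 / 95.85 = 6.2598%.
Market value of equity E = 52.67 × 3.08m = 162.2236m.
Total capital V = 162.2236 + 21.4 + 216 = 399.6236.
Equity: weight = 162.2236/399.6236 = 0.4059; cost = 7.2928%.
Preferred: weight = 21.4/399.6236 = 0.0536; cost = 6.2598%.
Senior notes: weight = 216/399.6236 = 0.5405; after-tax cost = 5.8% × (1 − 33%) = 3.8860%.
WACC = 0.4059 × 7.2928% + 0.0536 × 6.2598% + 0.5405 × 3.8860% = 5.3961%.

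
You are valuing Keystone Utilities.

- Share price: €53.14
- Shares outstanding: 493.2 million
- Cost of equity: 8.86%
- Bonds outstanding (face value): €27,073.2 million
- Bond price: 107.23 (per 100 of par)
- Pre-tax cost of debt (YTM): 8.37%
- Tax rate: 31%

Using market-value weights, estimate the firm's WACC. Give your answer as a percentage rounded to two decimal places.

7.24%

Market value of equity E = 53.14 × 493.2m = 26208.648m. Market value of debt D = 27073.2m × 107.23/100 = 29030.59236m.
Total capital V = 26208.648 + 29030.59236 = 55239.24036.
Equity: weight = 26208.648/55239.24036 = 0.4745; cost = 8.86%.
Bonds outstanding: weight = 29030.59236/55239.24036 = 0.5255; after-tax cost = 8.37% × (1 − 31%) = 5.7753%.
WACC = 0.4745 × 8.8600% + 0.5255 × 5.7753% = 7.2389%.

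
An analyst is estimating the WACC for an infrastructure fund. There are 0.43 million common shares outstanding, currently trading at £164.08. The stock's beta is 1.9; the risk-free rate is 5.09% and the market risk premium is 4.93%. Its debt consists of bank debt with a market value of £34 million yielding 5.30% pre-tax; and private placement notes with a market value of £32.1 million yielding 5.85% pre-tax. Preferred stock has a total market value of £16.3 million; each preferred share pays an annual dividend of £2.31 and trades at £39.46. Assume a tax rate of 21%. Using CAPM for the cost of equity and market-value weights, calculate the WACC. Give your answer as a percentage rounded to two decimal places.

9.19%

Cost of equity via CAPM: Re = 5.09% + 1.9 × 4.93% = 14.4570%.
Cost of preferred: Rp = 2.31 / 39.46 = 5.8540%.
Market value of equity E = 164.08 × 0.43m = 70.5544m.
Total capital V = 70.5544 + 16.3 + 34 + 32.1 = 152.9544.
Equity: weight = 70.5544/152.9544 = 0.4613; cost = 14.457%.
Preferred: weight = 16.3/152.9544 = 0.1066; cost = 5.854%.
Bank debt: weight = 34/152.9544 = 0.2223; after-tax cost = 5.3% × (1 − 21%) = 4.1870%.
Private placement notes: weight = 32.1/152.9544 = 0.2099; after-tax cost = 5.85% × (1 − 21%) = 4.6215%.
WACC = 0.4613 × 14.4570% + 0.1066 × 5.8540% + 0.2223 × 4.1870% + 0.2099 × 4.6215% = 9.1932%.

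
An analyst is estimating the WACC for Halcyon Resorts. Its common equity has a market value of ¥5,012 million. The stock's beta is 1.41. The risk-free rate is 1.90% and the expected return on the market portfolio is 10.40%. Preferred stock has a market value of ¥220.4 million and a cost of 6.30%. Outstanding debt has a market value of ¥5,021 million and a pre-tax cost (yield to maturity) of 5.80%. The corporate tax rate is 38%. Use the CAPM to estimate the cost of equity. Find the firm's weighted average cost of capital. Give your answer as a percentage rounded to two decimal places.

8.68%

Market risk premium = 10.4% − 1.9% = 8.5%.
Cost of equity via CAPM: Re = 1.9% + 1.41 × 8.5% = 13.8850%.
Total capital V = 5012 + 220.4 + 5021 = 10253.4.
Equity: weight = 5012/10253.4 = 0.4888; cost = 13.885%.
Preferred: weight = 220.4/10253.4 = 0.0215; cost = 6.3%.
Debt: weight = 5021/10253.4 = 0.4897; after-tax cost = 5.8% × (1 − 38%) = 3.5960%.
WACC = 0.4888 × 13.8850% + 0.0215 × 6.3000% + 0.4897 × 3.5960% = 8.6835%.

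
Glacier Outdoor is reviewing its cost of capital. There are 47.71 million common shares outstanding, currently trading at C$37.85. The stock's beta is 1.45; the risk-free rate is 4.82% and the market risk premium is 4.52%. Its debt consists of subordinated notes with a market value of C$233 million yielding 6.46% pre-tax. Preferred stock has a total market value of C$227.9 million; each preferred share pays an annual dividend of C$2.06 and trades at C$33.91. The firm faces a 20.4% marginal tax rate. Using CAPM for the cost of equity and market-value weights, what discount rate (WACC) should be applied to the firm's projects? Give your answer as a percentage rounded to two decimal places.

Cost of equity via CAPM: Re = 4.82% + 1.45 × 4.52% = 11.3740%.
Cost of preferred: Rp = 2.06 / 33.91 = 6.0749%.
Market value of equity E = 37.85 × 47.71m = 1805.8235m.
Total capital V = 1805.8235 + 227.9 + 233 = 2266.7235.
Equity: weight = 1805.8235/2266.7235 = 0.7967; cost = 11.374%.
Preferred: weight = 227.9/2266.7235 = 0.1005; cost = 6.0749%.
Subordinated notes: weight = 233/2266.7235 = 0.1028; after-tax cost = 6.46% × (1 − 20.4%) = 5.1422%.
WACC = 0.7967 × 11.3740% + 0.1005 × 6.0749% + 0.1028 × 5.1422% = 10.2006%.

10.20%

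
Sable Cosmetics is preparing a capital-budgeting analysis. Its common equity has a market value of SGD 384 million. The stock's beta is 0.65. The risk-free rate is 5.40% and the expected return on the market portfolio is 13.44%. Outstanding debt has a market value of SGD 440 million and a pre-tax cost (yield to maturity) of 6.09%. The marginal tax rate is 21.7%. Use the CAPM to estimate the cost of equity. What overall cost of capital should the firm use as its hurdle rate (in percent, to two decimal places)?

Market risk premium = 13.44% − 5.4% = 8.04%.
Cost of equity via CAPM: Re = 5.4% + 0.65 × 8.04% = 10.6260%.
Total capital V = 384 + 440 = 824.
Equity: weight = 384/824 = 0.4660; cost = 10.626%.
Debt: weight = 440/824 = 0.5340; after-tax cost = 6.09% × (1 − 21.7%) = 4.7685%.
WACC = 0.4660 × 10.6260% + 0.5340 × 4.7685% = 7.4982%.

7.50%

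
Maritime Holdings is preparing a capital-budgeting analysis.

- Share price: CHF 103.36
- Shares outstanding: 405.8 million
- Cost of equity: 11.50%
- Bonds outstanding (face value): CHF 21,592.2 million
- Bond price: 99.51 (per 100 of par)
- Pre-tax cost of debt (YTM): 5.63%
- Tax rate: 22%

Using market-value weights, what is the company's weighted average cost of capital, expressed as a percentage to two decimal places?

9.09%

Market value of equity E = 103.36 × 405.8m = 41943.488m. Market value of debt D = 21592.2m × 99.51/100 = 21486.39822m.
Total capital V = 41943.488 + 21486.39822 = 63429.88622.
Equity: weight = 41943.488/63429.88622 = 0.6613; cost = 11.5%.
Bonds outstanding: weight = 21486.39822/63429.88622 = 0.3387; after-tax cost = 5.63% × (1 − 22%) = 4.3914%.
WACC = 0.6613 × 11.5000% + 0.3387 × 4.3914% = 9.0920%.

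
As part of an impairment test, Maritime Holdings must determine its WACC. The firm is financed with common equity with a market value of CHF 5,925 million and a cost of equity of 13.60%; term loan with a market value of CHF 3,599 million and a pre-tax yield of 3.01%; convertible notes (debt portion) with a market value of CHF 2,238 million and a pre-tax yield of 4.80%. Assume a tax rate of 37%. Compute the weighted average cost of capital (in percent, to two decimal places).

Total capital V = 5925 + 3599 + 2238 = 11762.
Equity: weight = 5925/11762 = 0.5037; cost = 13.6%.
Term loan: weight = 3599/11762 = 0.3060; after-tax cost = 3.01% × (1 − 37%) = 1.8963%.
Convertible notes (debt portion): weight = 2238/11762 = 0.1903; after-tax cost = 4.8% × (1 − 37%) = 3.0240%.
WACC = 0.5037 × 13.6000% + 0.3060 × 1.8963% + 0.1903 × 3.0240% = 8.0065%.

8.01%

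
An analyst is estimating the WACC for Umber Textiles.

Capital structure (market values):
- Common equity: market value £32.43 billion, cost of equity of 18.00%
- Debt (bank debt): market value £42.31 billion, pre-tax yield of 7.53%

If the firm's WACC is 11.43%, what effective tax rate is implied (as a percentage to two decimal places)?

15.08%

Total capital V = 32.43 + 42.31 = 74.74.
Equity weight = 32.43/74.74 = 0.4339.
Bank debt weight = 42.31/74.74 = 0.5661.
Equity contribution = 0.4339 × 18% = 7.8103%.
Debt contribution must be 11.43% − 7.8103% = 3.6197%.
0.5661 × 7.53% × (1 − T) = 3.6197%  ⇒  (1 − T) = 0.8492.
T = 15.0838%.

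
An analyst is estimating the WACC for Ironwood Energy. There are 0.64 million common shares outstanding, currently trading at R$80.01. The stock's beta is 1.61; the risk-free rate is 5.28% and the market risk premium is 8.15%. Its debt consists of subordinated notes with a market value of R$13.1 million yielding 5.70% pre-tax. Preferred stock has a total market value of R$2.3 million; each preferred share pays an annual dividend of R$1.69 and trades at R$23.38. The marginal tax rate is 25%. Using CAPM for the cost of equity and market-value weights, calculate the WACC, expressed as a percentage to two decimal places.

15.24%

Cost of equity via CAPM: Re = 5.28% + 1.61 × 8.15% = 18.4015%.
Cost of preferred: Rp = 1.69 / 23.38 = 7.2284%.
Market value of equity E = 80.01 × 0.64m = 51.2064m.
Total capital V = 51.2064 + 2.3 + 13.1 = 66.6064.
Equity: weight = 51.2064/66.6064 = 0.7688; cost = 18.4015%.
Preferred: weight = 2.3/66.6064 = 0.0345; cost = 7.2284%.
Subordinated notes: weight = 13.1/66.6064 = 0.1967; after-tax cost = 5.7% × (1 − 25%) = 4.2750%.
WACC = 0.7688 × 18.4015% + 0.0345 × 7.2284% + 0.1967 × 4.2750% = 15.2373%.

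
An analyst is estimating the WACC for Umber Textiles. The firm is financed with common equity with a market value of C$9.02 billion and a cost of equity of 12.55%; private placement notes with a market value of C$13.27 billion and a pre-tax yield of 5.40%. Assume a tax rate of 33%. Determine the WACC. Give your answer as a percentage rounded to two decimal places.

7.23%

Total capital V = 9.02 + 13.27 = 22.29.
Equity: weight = 9.02/22.29 = 0.4047; cost = 12.55%.
Private placement notes: weight = 13.27/22.29 = 0.5953; after-tax cost = 5.4% × (1 − 33%) = 3.6180%.
WACC = 0.4047 × 12.5500% + 0.5953 × 3.6180% = 7.2325%.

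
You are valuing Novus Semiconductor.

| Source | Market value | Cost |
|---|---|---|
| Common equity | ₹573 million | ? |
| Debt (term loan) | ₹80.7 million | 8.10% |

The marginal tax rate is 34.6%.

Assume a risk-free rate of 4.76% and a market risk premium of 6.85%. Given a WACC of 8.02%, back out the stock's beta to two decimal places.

0.53

Total capital V = 573 + 80.7 = 653.7.
Equity weight = 573/653.7 = 0.8765.
Term loan weight = 80.7/653.7 = 0.1235.
Debt contribution = 0.1235 × 8.1% × (1 − 34.6%) = 0.6540%.
Required equity contribution = 8.02% − 0.6540% = 7.3660%  ⇒  Re = 8.4034%.
CAPM: 8.4034% = 4.76% + β × 6.85%  ⇒  β = 0.5319.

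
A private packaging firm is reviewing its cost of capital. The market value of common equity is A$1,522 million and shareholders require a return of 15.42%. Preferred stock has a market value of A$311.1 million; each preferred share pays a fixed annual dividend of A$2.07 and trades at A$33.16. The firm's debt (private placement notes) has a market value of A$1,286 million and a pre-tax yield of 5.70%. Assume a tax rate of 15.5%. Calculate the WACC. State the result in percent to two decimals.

Cost of preferred: Rp = 2.07 / 33.16 = 6.2425%.
Total capital V = 1522 + 311.1 + 1286 = 3119.1.
Equity: weight = 1522/3119.1 = 0.4880; cost = 15.42%.
Preferred: weight = 311.1/3119.1 = 0.0997; cost = 6.2425%.
Private placement notes: weight = 1286/3119.1 = 0.4123; after-tax cost = 5.7% × (1 − 15.5%) = 4.8165%.
WACC = 0.4880 × 15.4200% + 0.0997 × 6.2425% + 0.4123 × 4.8165% = 10.1328%.

10.13%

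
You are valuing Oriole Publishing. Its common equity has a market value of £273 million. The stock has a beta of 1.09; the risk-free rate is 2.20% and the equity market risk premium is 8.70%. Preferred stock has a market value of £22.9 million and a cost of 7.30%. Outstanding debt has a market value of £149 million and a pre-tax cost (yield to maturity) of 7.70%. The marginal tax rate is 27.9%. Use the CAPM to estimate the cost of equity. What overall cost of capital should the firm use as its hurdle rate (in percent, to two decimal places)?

Cost of equity via CAPM: Re = 2.2% + 1.09 × 8.7% = 11.6830%.
Total capital V = 273 + 22.9 + 149 = 444.9.
Equity: weight = 273/444.9 = 0.6136; cost = 11.683%.
Preferred: weight = 22.9/444.9 = 0.0515; cost = 7.3%.
Debt: weight = 149/444.9 = 0.3349; after-tax cost = 7.7% × (1 − 27.9%) = 5.5517%.
WACC = 0.6136 × 11.6830% + 0.0515 × 7.3000% + 0.3349 × 5.5517% = 9.4040%.

9.40%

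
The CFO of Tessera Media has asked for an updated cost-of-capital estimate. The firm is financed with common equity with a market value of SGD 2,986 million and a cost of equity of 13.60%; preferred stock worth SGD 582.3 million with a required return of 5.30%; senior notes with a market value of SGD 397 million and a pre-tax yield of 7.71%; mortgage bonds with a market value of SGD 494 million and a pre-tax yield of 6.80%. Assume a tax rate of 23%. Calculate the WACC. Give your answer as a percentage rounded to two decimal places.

10.91%

Total capital V = 2986 + 582.3 + 397 + 494 = 4459.3.
Equity: weight = 2986/4459.3 = 0.6696; cost = 13.6%.
Preferred: weight = 582.3/4459.3 = 0.1306; cost = 5.3%.
Senior notes: weight = 397/4459.3 = 0.0890; after-tax cost = 7.71% × (1 − 23%) = 5.9367%.
Mortgage bonds: weight = 494/4459.3 = 0.1108; after-tax cost = 6.8% × (1 − 23%) = 5.2360%.
WACC = 0.6696 × 13.6000% + 0.1306 × 5.3000% + 0.0890 × 5.9367% + 0.1108 × 5.2360% = 10.9074%.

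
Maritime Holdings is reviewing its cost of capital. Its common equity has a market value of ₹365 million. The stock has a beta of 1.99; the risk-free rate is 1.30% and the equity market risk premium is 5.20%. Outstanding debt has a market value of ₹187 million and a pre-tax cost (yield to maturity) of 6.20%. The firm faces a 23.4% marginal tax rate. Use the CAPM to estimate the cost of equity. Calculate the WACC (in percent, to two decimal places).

Cost of equity via CAPM: Re = 1.3% + 1.99 × 5.2% = 11.6480%.
Total capital V = 365 + 187 = 552.
Equity: weight = 365/552 = 0.6612; cost = 11.648%.
Debt: weight = 187/552 = 0.3388; after-tax cost = 6.2% × (1 − 23.4%) = 4.7492%.
WACC = 0.6612 × 11.6480% + 0.3388 × 4.7492% = 9.3109%.

9.31%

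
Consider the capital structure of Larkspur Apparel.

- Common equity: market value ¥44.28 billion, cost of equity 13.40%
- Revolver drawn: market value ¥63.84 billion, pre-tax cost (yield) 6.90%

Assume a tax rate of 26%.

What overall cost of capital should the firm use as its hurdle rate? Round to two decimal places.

Total capital V = 44.28 + 63.84 = 108.12.
Equity: weight = 44.28/108.12 = 0.4095; cost = 13.4%.
Revolver drawn: weight = 63.84/108.12 = 0.5905; after-tax cost = 6.9% × (1 − 26%) = 5.1060%.
WACC = 0.4095 × 13.4000% + 0.5905 × 5.1060% = 8.5028%.

8.50%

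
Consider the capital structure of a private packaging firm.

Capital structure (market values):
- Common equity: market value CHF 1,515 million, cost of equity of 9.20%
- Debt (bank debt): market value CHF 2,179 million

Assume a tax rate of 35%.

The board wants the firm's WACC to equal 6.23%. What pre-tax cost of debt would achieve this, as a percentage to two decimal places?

6.41%

Total capital V = 1515 + 2179 = 3694.
Equity weight = 1515/3694 = 0.4101.
Bank debt weight = 2179/3694 = 0.5899.
Equity contribution = 0.4101 × 9.2% = 3.7731%.
Remaining for debt = 6.23% − 3.7731% = 2.4569%.
Rd × (1 − 35%) × 0.5899 = 2.4569%  ⇒  Rd = 6.4078%.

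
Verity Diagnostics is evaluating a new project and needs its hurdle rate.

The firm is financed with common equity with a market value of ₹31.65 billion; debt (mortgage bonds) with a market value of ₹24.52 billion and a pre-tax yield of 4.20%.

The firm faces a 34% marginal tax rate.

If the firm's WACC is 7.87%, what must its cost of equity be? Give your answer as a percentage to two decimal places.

11.82%

Total capital V = 31.65 + 24.52 = 56.17.
Equity weight = 31.65/56.17 = 0.5635.
Mortgage bonds weight = 24.52/56.17 = 0.4365.
Debt contribution = 0.4365 × 4.2% × (1 − 34%) = 1.2101%.
Required equity contribution = 7.87% − 1.2101% = 6.6599%.
Re = 6.6599% / 0.5635 = 11.8195%.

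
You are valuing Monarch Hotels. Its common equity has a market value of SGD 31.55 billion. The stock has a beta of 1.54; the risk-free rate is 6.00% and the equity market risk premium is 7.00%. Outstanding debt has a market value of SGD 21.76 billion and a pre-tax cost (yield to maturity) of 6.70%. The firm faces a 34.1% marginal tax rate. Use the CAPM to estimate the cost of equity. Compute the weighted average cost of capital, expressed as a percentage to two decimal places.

Cost of equity via CAPM: Re = 6.0% + 1.54 × 7.0% = 16.7800%.
Total capital V = 31.55 + 21.76 = 53.31.
Equity: weight = 31.55/53.31 = 0.5918; cost = 16.78%.
Debt: weight = 21.76/53.31 = 0.4082; after-tax cost = 6.7% × (1 − 34.1%) = 4.4153%.
WACC = 0.5918 × 16.7800% + 0.4082 × 4.4153% = 11.7330%.

11.73%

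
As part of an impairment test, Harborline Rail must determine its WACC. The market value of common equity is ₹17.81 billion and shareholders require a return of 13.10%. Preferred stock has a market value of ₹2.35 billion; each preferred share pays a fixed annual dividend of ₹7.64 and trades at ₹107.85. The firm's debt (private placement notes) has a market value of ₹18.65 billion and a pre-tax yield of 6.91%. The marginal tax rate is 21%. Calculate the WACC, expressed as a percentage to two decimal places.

Cost of preferred: Rp = 7.64 / 107.85 = 7.0839%.
Total capital V = 17.81 + 2.35 + 18.65 = 38.81.
Equity: weight = 17.81/38.81 = 0.4589; cost = 13.1%.
Preferred: weight = 2.35/38.81 = 0.0606; cost = 7.0839%.
Private placement notes: weight = 18.65/38.81 = 0.4805; after-tax cost = 6.91% × (1 − 21%) = 5.4589%.
WACC = 0.4589 × 13.1000% + 0.0606 × 7.0839% + 0.4805 × 5.4589% = 9.0638%.

9.06%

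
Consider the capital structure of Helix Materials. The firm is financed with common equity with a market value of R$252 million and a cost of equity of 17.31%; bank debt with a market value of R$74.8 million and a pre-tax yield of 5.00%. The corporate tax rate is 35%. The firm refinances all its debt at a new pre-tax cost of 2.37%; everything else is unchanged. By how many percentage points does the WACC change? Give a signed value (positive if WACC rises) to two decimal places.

-0.39 pp

Current WACC:
Total capital V = 252 + 74.8 = 326.8.
Equity: weight = 252/326.8 = 0.7711; cost = 17.31%.
Bank debt: weight = 74.8/326.8 = 0.2289; after-tax cost = 5% × (1 − 35%) = 3.2500%.
WACC = 0.7711 × 17.3100% + 0.2289 × 3.2500% = 14.0919%.
After the change:
Total capital V = 252 + 74.8 = 326.8.
Equity: weight = 252/326.8 = 0.7711; cost = 17.31%.
Bank debt: weight = 74.8/326.8 = 0.2289; after-tax cost = 2.37% × (1 − 35%) = 1.5405%.
WACC = 0.7711 × 17.3100% + 0.2289 × 1.5405% = 13.7006%.
Change in WACC = 13.7006% − 14.0919% = -0.3913 pp.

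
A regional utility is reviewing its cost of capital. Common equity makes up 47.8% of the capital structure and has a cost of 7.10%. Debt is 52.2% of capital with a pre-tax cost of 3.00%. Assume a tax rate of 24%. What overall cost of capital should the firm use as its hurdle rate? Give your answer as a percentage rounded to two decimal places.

4.58%

After-tax cost of debt = 3% × (1 − 24%) = 2.2800%.
WACC = 0.478 × 7.1000% + 0.522 × 2.2800% = 4.5840%.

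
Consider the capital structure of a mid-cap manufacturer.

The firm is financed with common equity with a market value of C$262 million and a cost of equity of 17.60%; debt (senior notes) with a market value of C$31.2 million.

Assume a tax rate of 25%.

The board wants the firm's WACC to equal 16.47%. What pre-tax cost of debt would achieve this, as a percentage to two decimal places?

9.31%

Total capital V = 262 + 31.2 = 293.2.
Equity weight = 262/293.2 = 0.8936.
Senior notes weight = 31.2/293.2 = 0.1064.
Equity contribution = 0.8936 × 17.6% = 15.7271%.
Remaining for debt = 16.47% − 15.7271% = 0.7429%.
Rd × (1 − 25%) × 0.1064 = 0.7429%  ⇒  Rd = 9.3079%.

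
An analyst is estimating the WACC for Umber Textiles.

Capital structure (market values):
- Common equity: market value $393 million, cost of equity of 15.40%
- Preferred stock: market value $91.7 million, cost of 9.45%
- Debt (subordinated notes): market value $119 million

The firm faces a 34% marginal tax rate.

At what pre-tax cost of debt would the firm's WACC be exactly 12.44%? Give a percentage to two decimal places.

Total capital V = 393 + 91.7 + 119 = 603.7.
Equity weight = 393/603.7 = 0.6510.
Preferred weight = 91.7/603.7 = 0.1519.
Subordinated notes weight = 119/603.7 = 0.1971.
Equity contribution = 0.6510 × 15.4% = 10.0252%.
Preferred contribution = 0.1519 × 9.45% = 1.4354%.
Remaining for debt = 12.44% − 11.4606% = 0.9794%.
Rd × (1 − 34%) × 0.1971 = 0.9794%  ⇒  Rd = 7.5282%.

7.53%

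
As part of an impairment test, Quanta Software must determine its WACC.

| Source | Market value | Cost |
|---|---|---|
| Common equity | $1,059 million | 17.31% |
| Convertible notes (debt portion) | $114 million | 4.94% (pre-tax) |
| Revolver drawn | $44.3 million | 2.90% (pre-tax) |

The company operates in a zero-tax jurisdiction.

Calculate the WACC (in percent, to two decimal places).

Total capital V = 1059 + 114 + 44.3 = 1217.3.
Equity: weight = 1059/1217.3 = 0.8700; cost = 17.31%.
Convertible notes (debt portion): weight = 114/1217.3 = 0.0936; after-tax cost = 4.94% × (1 − 0%) = 4.9400%.
Revolver drawn: weight = 44.3/1217.3 = 0.0364; after-tax cost = 2.9% × (1 − 0%) = 2.9000%.
WACC = 0.8700 × 17.3100% + 0.0936 × 4.9400% + 0.0364 × 2.9000% = 15.6271%.

15.63%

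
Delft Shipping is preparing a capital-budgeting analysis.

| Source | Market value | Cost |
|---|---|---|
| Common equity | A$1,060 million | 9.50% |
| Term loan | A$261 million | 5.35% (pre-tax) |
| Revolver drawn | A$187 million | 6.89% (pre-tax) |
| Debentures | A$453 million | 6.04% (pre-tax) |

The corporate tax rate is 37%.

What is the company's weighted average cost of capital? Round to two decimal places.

6.88%

Total capital V = 1060 + 261 + 187 + 453 = 1961.
Equity: weight = 1060/1961 = 0.5405; cost = 9.5%.
Term loan: weight = 261/1961 = 0.1331; after-tax cost = 5.35% × (1 − 37%) = 3.3705%.
Revolver drawn: weight = 187/1961 = 0.0954; after-tax cost = 6.89% × (1 − 37%) = 4.3407%.
Debentures: weight = 453/1961 = 0.2310; after-tax cost = 6.04% × (1 − 37%) = 3.8052%.
WACC = 0.5405 × 9.5000% + 0.1331 × 3.3705% + 0.0954 × 4.3407% + 0.2310 × 3.8052% = 6.8767%.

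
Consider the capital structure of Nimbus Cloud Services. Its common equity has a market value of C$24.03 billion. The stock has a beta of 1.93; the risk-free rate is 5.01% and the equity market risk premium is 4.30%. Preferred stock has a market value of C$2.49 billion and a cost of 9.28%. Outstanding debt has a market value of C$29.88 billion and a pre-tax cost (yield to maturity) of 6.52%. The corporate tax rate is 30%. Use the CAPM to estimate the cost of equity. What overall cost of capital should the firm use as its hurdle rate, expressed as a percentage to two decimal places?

8.50%

Cost of equity via CAPM: Re = 5.01% + 1.93 × 4.3% = 13.3090%.
Total capital V = 24.03 + 2.49 + 29.88 = 56.4.
Equity: weight = 24.03/56.4 = 0.4261; cost = 13.309%.
Preferred: weight = 2.49/56.4 = 0.0441; cost = 9.28%.
Debt: weight = 29.88/56.4 = 0.5298; after-tax cost = 6.52% × (1 − 30%) = 4.5640%.
WACC = 0.4261 × 13.3090% + 0.0441 × 9.2800% + 0.5298 × 4.5640% = 8.4981%.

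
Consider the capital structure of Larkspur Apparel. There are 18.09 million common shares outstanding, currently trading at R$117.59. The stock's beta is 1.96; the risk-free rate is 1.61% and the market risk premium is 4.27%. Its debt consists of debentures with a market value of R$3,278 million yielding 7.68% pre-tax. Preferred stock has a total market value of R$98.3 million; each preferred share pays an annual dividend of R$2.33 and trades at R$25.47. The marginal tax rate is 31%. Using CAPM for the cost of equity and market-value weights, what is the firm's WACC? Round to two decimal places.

Cost of equity via CAPM: Re = 1.61% + 1.96 × 4.27% = 9.9792%.
Cost of preferred: Rp = 2.33 / 25.47 = 9.1480%.
Market value of equity E = 117.59 × 18.09m = 2127.2031m.
Total capital V = 2127.2031 + 98.3 + 3278 = 5503.5031.
Equity: weight = 2127.2031/5503.5031 = 0.3865; cost = 9.9792%.
Preferred: weight = 98.3/5503.5031 = 0.0179; cost = 9.148%.
Debentures: weight = 3278/5503.5031 = 0.5956; after-tax cost = 7.68% × (1 − 31%) = 5.2992%.
WACC = 0.3865 × 9.9792% + 0.0179 × 9.1480% + 0.5956 × 5.2992% = 7.1768%.

7.18%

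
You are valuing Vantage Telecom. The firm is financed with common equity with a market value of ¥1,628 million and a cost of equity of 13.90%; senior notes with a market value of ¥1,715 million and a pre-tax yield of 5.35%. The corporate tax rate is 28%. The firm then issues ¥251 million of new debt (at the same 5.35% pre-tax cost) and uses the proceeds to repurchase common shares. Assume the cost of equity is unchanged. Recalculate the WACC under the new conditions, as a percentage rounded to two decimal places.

After the change:
Total capital V = 1377 + 1966 = 3343.
Equity: weight = 1377/3343 = 0.4119; cost = 13.9%.
Senior notes: weight = 1966/3343 = 0.5881; after-tax cost = 5.35% × (1 − 28%) = 3.8520%.
WACC = 0.4119 × 13.9000% + 0.5881 × 3.8520% = 7.9908%.

7.99%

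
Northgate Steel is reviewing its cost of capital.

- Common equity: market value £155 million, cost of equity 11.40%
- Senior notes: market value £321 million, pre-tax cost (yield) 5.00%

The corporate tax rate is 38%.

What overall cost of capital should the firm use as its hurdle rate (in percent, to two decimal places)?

Total capital V = 155 + 321 = 476.
Equity: weight = 155/476 = 0.3256; cost = 11.4%.
Senior notes: weight = 321/476 = 0.6744; after-tax cost = 5% × (1 − 38%) = 3.1000%.
WACC = 0.3256 × 11.4000% + 0.6744 × 3.1000% = 5.8027%.

5.80%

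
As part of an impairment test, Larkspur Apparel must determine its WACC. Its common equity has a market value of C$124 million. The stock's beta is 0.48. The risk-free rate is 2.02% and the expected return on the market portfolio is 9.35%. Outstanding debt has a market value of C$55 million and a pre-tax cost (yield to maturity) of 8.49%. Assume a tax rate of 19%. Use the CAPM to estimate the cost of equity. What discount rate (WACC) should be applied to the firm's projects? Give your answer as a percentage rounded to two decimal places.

5.95%

Market risk premium = 9.35% − 2.02% = 7.33%.
Cost of equity via CAPM: Re = 2.02% + 0.48 × 7.33% = 5.5384%.
Total capital V = 124 + 55 = 179.
Equity: weight = 124/179 = 0.6927; cost = 5.5384%.
Debt: weight = 55/179 = 0.3073; after-tax cost = 8.49% × (1 − 19%) = 6.8769%.
WACC = 0.6927 × 5.5384% + 0.3073 × 6.8769% = 5.9497%.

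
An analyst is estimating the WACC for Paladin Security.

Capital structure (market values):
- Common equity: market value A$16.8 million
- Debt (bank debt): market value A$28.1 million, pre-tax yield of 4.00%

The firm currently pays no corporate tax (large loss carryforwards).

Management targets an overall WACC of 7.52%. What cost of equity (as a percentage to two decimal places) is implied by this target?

Total capital V = 16.8 + 28.1 = 44.9.
Equity weight = 16.8/44.9 = 0.3742.
Bank debt weight = 28.1/44.9 = 0.6258.
Debt contribution = 0.6258 × 4% × (1 − 0%) = 2.5033%.
Required equity contribution = 7.52% − 2.5033% = 5.0167%.
Re = 5.0167% / 0.3742 = 13.4076%.

13.41%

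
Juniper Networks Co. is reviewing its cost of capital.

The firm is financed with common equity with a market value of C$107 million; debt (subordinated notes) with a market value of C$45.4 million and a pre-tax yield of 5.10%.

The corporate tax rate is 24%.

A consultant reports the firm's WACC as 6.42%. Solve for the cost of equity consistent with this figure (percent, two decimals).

Total capital V = 107 + 45.4 = 152.4.
Equity weight = 107/152.4 = 0.7021.
Subordinated notes weight = 45.4/152.4 = 0.2979.
Debt contribution = 0.2979 × 5.1% × (1 − 24%) = 1.1547%.
Required equity contribution = 6.42% − 1.1547% = 5.2653%.
Re = 5.2653% / 0.7021 = 7.4994%.

7.50%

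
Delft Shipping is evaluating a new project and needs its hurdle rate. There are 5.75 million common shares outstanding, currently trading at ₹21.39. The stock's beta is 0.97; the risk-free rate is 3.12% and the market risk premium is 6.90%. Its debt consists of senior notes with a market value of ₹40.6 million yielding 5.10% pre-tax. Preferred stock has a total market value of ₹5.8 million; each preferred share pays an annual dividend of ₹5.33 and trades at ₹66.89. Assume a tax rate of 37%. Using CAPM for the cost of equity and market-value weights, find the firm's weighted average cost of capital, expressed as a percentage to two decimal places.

8.17%

Cost of equity via CAPM: Re = 3.12% + 0.97 × 6.9% = 9.8130%.
Cost of preferred: Rp = 5.33 / 66.89 = 7.9683%.
Market value of equity E = 21.39 × 5.75m = 122.9925m.
Total capital V = 122.9925 + 5.8 + 40.6 = 169.3925.
Equity: weight = 122.9925/169.3925 = 0.7261; cost = 9.813%.
Preferred: weight = 5.8/169.3925 = 0.0342; cost = 7.9683%.
Senior notes: weight = 40.6/169.3925 = 0.2397; after-tax cost = 5.1% × (1 − 37%) = 3.2130%.
WACC = 0.7261 × 9.8130% + 0.0342 × 7.9683% + 0.2397 × 3.2130% = 8.1679%.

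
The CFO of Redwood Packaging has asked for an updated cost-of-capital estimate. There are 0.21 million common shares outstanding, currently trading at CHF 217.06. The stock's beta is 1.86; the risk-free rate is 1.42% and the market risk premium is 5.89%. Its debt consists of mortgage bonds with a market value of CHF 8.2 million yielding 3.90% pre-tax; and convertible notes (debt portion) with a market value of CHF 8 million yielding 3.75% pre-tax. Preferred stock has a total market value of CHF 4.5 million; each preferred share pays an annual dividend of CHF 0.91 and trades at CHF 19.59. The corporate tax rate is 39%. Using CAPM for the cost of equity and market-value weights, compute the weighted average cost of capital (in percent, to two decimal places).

Cost of equity via CAPM: Re = 1.42% + 1.86 × 5.89% = 12.3754%.
Cost of preferred: Rp = 0.91 / 19.59 = 4.6452%.
Market value of equity E = 217.06 × 0.21m = 45.5826m.
Total capital V = 45.5826 + 4.5 + 8.2 + 8 = 66.2826.
Equity: weight = 45.5826/66.2826 = 0.6877; cost = 12.3754%.
Preferred: weight = 4.5/66.2826 = 0.0679; cost = 4.6452%.
Mortgage bonds: weight = 8.2/66.2826 = 0.1237; after-tax cost = 3.9% × (1 − 39%) = 2.3790%.
Convertible notes (debt portion): weight = 8/66.2826 = 0.1207; after-tax cost = 3.75% × (1 − 39%) = 2.2875%.
WACC = 0.6877 × 12.3754% + 0.0679 × 4.6452% + 0.1237 × 2.3790% + 0.1207 × 2.2875% = 9.3963%.

9.40%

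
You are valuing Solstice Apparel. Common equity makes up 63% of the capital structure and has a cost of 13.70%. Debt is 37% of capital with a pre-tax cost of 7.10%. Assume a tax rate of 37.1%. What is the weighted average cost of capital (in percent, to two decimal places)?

10.28%

After-tax cost of debt = 7.1% × (1 − 37.1%) = 4.4659%.
WACC = 0.630 × 13.7000% + 0.370 × 4.4659% = 10.2834%.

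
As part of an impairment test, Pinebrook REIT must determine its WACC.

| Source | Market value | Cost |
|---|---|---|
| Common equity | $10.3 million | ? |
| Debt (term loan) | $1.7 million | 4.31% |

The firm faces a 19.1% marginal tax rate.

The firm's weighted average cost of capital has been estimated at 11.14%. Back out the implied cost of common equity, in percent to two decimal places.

12.40%

Total capital V = 10.3 + 1.7 = 12.
Equity weight = 10.3/12 = 0.8583.
Term loan weight = 1.7/12 = 0.1417.
Debt contribution = 0.1417 × 4.31% × (1 − 19.1%) = 0.4940%.
Required equity contribution = 11.14% − 0.4940% = 10.6460%.
Re = 10.6460% / 0.8583 = 12.4032%.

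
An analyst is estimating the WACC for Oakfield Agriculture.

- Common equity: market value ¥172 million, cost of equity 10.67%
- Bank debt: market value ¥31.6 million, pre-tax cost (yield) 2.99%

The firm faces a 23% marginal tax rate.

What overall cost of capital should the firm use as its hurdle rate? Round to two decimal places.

Total capital V = 172 + 31.6 = 203.6.
Equity: weight = 172/203.6 = 0.8448; cost = 10.67%.
Bank debt: weight = 31.6/203.6 = 0.1552; after-tax cost = 2.99% × (1 − 23%) = 2.3023%.
WACC = 0.8448 × 10.6700% + 0.1552 × 2.3023% = 9.3713%.

9.37%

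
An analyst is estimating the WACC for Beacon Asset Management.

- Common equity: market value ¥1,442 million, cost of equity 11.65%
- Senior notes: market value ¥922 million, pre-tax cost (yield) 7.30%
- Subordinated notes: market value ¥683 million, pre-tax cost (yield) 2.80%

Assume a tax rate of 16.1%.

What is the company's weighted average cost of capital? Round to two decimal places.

Total capital V = 1442 + 922 + 683 = 3047.
Equity: weight = 1442/3047 = 0.4733; cost = 11.65%.
Senior notes: weight = 922/3047 = 0.3026; after-tax cost = 7.3% × (1 − 16.1%) = 6.1247%.
Subordinated notes: weight = 683/3047 = 0.2242; after-tax cost = 2.8% × (1 − 16.1%) = 2.3492%.
WACC = 0.4733 × 11.6500% + 0.3026 × 6.1247% + 0.2242 × 2.3492% = 7.8933%.

7.89%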